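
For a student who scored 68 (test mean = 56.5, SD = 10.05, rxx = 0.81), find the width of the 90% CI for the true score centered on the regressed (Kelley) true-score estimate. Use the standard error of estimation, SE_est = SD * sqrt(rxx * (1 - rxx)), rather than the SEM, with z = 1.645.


True score estimate = 0.81*68 + 0.19*56.5 = 65.815
SE_est = SD * sqrt(rxx * (1 - rxx)) = 10.05 * sqrt(0.81 * 0.19) = 10.05 * sqrt(0.1539) = 3.942624
CI = T_est +/- z * SE_est, so width = 2 * z * SE_est = 2 * 1.645 * 3.942624
Width = 12.9712

12.9712


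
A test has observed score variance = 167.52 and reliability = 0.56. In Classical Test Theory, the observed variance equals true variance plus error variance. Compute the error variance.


var_true = rxx * var_obs = 0.56 * 167.52 = 93.8112
var_error = var_obs - var_true
var_error = 167.52 - 93.8112
var_error = 73.7088

73.7088


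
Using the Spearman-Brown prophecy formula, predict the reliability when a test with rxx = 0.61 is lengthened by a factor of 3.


r_new = (n * rxx) / (1 + (n-1) * rxx)
r_new = (3 * 0.61) / (1 + 2 * 0.61)
r_new = 1.83 / 2.22
r_new = 0.8243

0.8243


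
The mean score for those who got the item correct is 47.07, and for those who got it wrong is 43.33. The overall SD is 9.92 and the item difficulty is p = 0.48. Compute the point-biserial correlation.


q = 1 - p = 0.52
rpb = ((M1 - M0) / SD) * sqrt(p * q)
rpb = ((47.07 - 43.33) / 9.92) * sqrt(0.48 * 0.52)
rpb = 0.1884

0.1884


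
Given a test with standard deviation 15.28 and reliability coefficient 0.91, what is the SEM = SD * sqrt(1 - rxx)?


SEM = SD * sqrt(1 - rxx)
SEM = 15.28 * sqrt(1 - 0.91)
SEM = 15.28 * sqrt(0.09) = 15.28 * 0.3
SEM = 4.584

4.584


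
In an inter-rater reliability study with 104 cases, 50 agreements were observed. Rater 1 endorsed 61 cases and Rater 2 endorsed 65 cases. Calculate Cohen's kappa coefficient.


P_o = 50/104 = 0.480769
P_e = (61*65 + 43*39) / 10816 = 0.521635
kappa = (P_o - P_e) / (1 - P_e)
kappa = (0.480769 - 0.521635) / (1 - 0.521635)
kappa = -0.0854

-0.0854


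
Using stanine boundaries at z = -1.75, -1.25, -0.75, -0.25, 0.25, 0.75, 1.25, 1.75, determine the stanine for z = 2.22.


Stanine boundaries: [-1.75, -1.25, -0.75, -0.25, 0.25, 0.75, 1.25, 1.75]
z = 2.22
Check each boundary:
  z >= -1.75 -> could be stanine 2
  z >= -1.25 -> could be stanine 3
  z >= -0.75 -> could be stanine 4
  z >= -0.25 -> could be stanine 5
  z >= 0.25 -> could be stanine 6
  z >= 0.75 -> could be stanine 7
  z >= 1.25 -> could be stanine 8
  z >= 1.75 -> could be stanine 9
Highest qualifying boundary gives stanine = 9

9


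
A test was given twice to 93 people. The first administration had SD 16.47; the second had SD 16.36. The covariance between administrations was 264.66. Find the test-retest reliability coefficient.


r = cov(X,Y) / (SD_X * SD_Y)
r = 264.66 / (16.47 * 16.36)
r = 264.66 / 269.4492
r = 0.9822

0.9822


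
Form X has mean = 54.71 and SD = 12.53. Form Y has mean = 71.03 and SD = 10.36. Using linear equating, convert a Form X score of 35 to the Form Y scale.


slope = SD_Y / SD_X = 10.36 / 12.53 ~ 0.8268
intercept = mean_Y - slope * mean_X = 71.03 - (10.36 / 12.53) * 54.71 ~ 25.7949
Y = slope * X + intercept. To avoid rounding drift from the rounded slope/intercept, evaluate the equivalent form Y = mean_Y + SD_Y * (X - mean_X) / SD_X at full precision:
Y = 71.03 + 10.36 * (35 - 54.71) / 12.53
Y = 71.03 - 10.36 * 19.71 / 12.53
Y = 71.03 - 204.1956 / 12.53
Y = 71.03 - 16.2965
Y = 54.7335

54.7335


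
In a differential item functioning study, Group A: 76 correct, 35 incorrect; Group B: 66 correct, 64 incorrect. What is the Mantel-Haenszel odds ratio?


Odds_A = 76/35 = 2.1714
Odds_B = 66/64 = 1.0312
OR = Odds_A / Odds_B = 2.1714 / 1.0312
Exactly, OR = (76 * 64) / (35 * 66) = 4864 / 2310
OR = 2.1056

2.1056


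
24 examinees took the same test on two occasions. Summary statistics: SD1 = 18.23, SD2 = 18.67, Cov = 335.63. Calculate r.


r = cov(X,Y) / (SD_X * SD_Y)
r = 335.63 / (18.23 * 18.67)
r = 335.63 / 340.3541
r = 0.9861

0.9861


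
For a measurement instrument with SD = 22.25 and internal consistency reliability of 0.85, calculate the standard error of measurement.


SEM = SD * sqrt(1 - rxx)
SEM = 22.25 * sqrt(1 - 0.85)
SEM = 22.25 * sqrt(0.15) = 22.25 * 0.387298
SEM = 8.6174

8.6174


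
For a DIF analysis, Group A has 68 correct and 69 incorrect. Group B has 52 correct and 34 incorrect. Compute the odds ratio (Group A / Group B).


Odds_A = 68/69 = 0.9855
Odds_B = 52/34 = 1.5294
OR = Odds_A / Odds_B = 0.9855 / 1.5294
Exactly, OR = (68 * 34) / (69 * 52) = 2312 / 3588
OR = 0.6444

0.6444


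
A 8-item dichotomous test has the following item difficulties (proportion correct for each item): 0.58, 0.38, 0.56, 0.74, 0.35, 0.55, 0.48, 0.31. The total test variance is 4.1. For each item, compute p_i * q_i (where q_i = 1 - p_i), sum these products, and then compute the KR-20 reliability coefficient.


For each item, compute p_i * q_i:
  Item 1: 0.58 * 0.42 = 0.2436
  Item 2: 0.38 * 0.62 = 0.2356
  Item 3: 0.56 * 0.44 = 0.2464
  Item 4: 0.74 * 0.26 = 0.1924
  Item 5: 0.35 * 0.65 = 0.2275
  Item 6: 0.55 * 0.45 = 0.2475
  Item 7: 0.48 * 0.52 = 0.2496
  Item 8: 0.31 * 0.69 = 0.2139
Sum(p_i * q_i) = 0.2436 + 0.2356 + 0.2464 + 0.1924 + 0.2275 + 0.2475 + 0.2496 + 0.2139 = 1.8565
KR-20 = (k/(k-1)) * (1 - Sum(p_i*q_i) / Var_total)
= (8/7) * (1 - 1.8565/4.1)
= 1.1429 * 0.5472
KR-20 = 0.6254

0.6254


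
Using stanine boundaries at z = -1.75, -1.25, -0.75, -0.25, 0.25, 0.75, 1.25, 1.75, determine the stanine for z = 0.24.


Stanine boundaries: [-1.75, -1.25, -0.75, -0.25, 0.25, 0.75, 1.25, 1.75]
z = 0.24
Check each boundary:
  z >= -1.75 -> could be stanine 2
  z >= -1.25 -> could be stanine 3
  z >= -0.75 -> could be stanine 4
  z >= -0.25 -> could be stanine 5
  z < 0.25
  z < 0.75
  z < 1.25
  z < 1.75
Highest qualifying boundary gives stanine = 5

5


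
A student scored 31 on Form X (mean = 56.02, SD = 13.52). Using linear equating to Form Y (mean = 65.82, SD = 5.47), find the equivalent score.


slope = SD_Y / SD_X = 5.47 / 13.52 ~ 0.4046
intercept = mean_Y - slope * mean_X = 65.82 - (5.47 / 13.52) * 56.02 ~ 43.1551
Y = slope * X + intercept. To avoid rounding drift from the rounded slope/intercept, evaluate the equivalent form Y = mean_Y + SD_Y * (X - mean_X) / SD_X at full precision:
Y = 65.82 + 5.47 * (31 - 56.02) / 13.52
Y = 65.82 - 5.47 * 25.02 / 13.52
Y = 65.82 - 136.8594 / 13.52
Y = 65.82 - 10.1227
Y = 55.6973

55.6973


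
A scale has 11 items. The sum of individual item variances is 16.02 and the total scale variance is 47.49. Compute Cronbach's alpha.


alpha = (k/(k-1)) * (1 - sum(si^2)/s_total^2)
= (11/10) * (1 - 16.02/47.49)
alpha = 0.7289

0.7289


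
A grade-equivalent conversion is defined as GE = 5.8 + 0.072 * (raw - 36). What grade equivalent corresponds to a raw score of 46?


raw - median = 46 - 36 = 10
slope * diff = 0.072 * 10 = 0.72
GE = 5.8 + 0.72
GE = 6.52

6.52


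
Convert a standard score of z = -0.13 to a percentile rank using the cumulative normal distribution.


CDF(z) = 0.5 * (1 + erf(z/sqrt(2)))
erf(-0.0919) = -0.1034
CDF = 0.4483
Percentile rank = 0.4483 * 100 = 44.83

44.83


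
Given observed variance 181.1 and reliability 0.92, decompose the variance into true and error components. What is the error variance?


var_true = rxx * var_obs = 0.92 * 181.1 = 166.612
var_error = var_obs - var_true
var_error = 181.1 - 166.612
var_error = 14.488

14.488


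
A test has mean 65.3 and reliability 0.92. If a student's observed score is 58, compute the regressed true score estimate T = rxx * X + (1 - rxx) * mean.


T_est = rxx * X + (1 - rxx) * mean
T_est = 0.92 * 58 + 0.08 * 65.3
T_est = 53.36 + 5.224
T_est = 58.584

58.584


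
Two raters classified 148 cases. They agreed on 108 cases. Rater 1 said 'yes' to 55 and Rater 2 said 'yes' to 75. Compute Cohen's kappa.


P_o = 108/148 = 0.72973
P_e = (55*75 + 93*73) / 21904 = 0.498265
kappa = (P_o - P_e) / (1 - P_e)
kappa = (0.72973 - 0.498265) / (1 - 0.498265)
kappa = 0.4613

0.4613


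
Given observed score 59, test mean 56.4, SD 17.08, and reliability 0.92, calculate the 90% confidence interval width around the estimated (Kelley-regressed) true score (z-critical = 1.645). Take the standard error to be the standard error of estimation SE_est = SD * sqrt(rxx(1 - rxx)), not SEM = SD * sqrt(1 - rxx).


True score estimate = 0.92*59 + 0.08*56.4 = 58.792
SE_est = SD * sqrt(rxx * (1 - rxx)) = 17.08 * sqrt(0.92 * 0.08) = 17.08 * sqrt(0.0736) = 4.633688
CI = T_est +/- z * SE_est, so width = 2 * z * SE_est = 2 * 1.645 * 4.633688
Width = 15.2448

15.2448


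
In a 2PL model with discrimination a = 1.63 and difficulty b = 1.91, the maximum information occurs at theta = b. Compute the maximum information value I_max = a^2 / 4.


For 2PL, max info at theta = b = 1.91
I_max = a^2 / 4 = 1.63^2 / 4
= 2.6569 / 4
I_max = 0.6642

0.6642


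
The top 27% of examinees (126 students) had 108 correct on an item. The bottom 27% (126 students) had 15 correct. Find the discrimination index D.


p_upper = 108/126 = 0.8571
p_lower = 15/126 = 0.119
D = 0.8571 - 0.119 = 0.7381

0.7381


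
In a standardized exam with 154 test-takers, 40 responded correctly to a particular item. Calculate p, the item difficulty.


Item difficulty p = number correct / total examinees
p = 40 / 154
p = 0.2597

0.2597


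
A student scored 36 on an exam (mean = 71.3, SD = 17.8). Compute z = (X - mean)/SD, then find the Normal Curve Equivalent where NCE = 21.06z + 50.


z = (X - mean) / SD = (36 - 71.3) / 17.8
z = -35.3 / 17.8
z = -1.9831
NCE = NCE = 21.06z + 50
Carry z at full precision (z = -35.3 / 17.8) into the conversion:
NCE = 21.06 * (-35.3 / 17.8) + 50 = -743.418 / 17.8 + 50
NCE = -41.7651 + 50
NCE = 8.2349

8.2349


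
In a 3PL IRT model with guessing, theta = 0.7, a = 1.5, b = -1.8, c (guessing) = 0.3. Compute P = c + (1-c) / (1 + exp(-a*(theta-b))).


logit = 1.5*(0.7 - -1.8) = 3.75
P* = 1/(1 + exp(-3.75)) = 0.977
P = 0.3 + (1 - 0.3) * 0.977
P = 0.9839

0.9839


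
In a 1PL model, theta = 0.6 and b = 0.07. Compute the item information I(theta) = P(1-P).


P = 1/(1+exp(-(0.6-0.07))) = 0.6295
I = P*(1-P) = 0.6295 * 0.3705
I = 0.2332

0.2332


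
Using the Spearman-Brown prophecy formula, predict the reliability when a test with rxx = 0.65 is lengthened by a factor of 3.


r_new = (n * rxx) / (1 + (n-1) * rxx)
r_new = (3 * 0.65) / (1 + 2 * 0.65)
r_new = 1.95 / 2.3
r_new = 0.8478

0.8478


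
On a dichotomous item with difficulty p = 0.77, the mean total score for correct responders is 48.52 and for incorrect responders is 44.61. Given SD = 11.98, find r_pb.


q = 1 - p = 0.23
rpb = ((M1 - M0) / SD) * sqrt(p * q)
rpb = ((48.52 - 44.61) / 11.98) * sqrt(0.77 * 0.23)
rpb = 0.1374

0.1374


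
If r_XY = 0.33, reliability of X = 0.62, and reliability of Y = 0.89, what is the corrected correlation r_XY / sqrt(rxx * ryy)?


r_corrected = rxy / sqrt(rxx * ryy)
= 0.33 / sqrt(0.62 * 0.89)
= 0.33 / sqrt(0.5518)
= 0.33 / 0.742832
r_corrected = 0.4442

0.4442


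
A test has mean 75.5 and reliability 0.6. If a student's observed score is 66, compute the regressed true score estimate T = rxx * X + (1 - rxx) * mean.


T_est = rxx * X + (1 - rxx) * mean
T_est = 0.6 * 66 + 0.4 * 75.5
T_est = 39.6 + 30.2
T_est = 69.8

69.8


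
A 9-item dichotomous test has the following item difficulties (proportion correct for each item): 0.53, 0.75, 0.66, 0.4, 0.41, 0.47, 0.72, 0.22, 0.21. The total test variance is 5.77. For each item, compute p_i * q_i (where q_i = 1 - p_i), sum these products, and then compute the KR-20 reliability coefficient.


For each item, compute p_i * q_i:
  Item 1: 0.53 * 0.47 = 0.2491
  Item 2: 0.75 * 0.25 = 0.1875
  Item 3: 0.66 * 0.34 = 0.2244
  Item 4: 0.4 * 0.6 = 0.24
  Item 5: 0.41 * 0.59 = 0.2419
  Item 6: 0.47 * 0.53 = 0.2491
  Item 7: 0.72 * 0.28 = 0.2016
  Item 8: 0.22 * 0.78 = 0.1716
  Item 9: 0.21 * 0.79 = 0.1659
Sum(p_i * q_i) = 0.2491 + 0.1875 + 0.2244 + 0.24 + 0.2419 + 0.2491 + 0.2016 + 0.1716 + 0.1659 = 1.9311
KR-20 = (k/(k-1)) * (1 - Sum(p_i*q_i) / Var_total)
= (9/8) * (1 - 1.9311/5.77)
= 1.125 * 0.6653
KR-20 = 0.7485

0.7485


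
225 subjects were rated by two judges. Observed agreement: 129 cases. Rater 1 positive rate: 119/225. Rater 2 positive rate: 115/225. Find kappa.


P_o = 129/225 = 0.573333
P_e = (119*115 + 106*110) / 50625 = 0.500642
kappa = (P_o - P_e) / (1 - P_e)
kappa = (0.573333 - 0.500642) / (1 - 0.500642)
kappa = 0.1456

0.1456


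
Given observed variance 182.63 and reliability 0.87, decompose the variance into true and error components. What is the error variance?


var_true = rxx * var_obs = 0.87 * 182.63 = 158.8881
var_error = var_obs - var_true
var_error = 182.63 - 158.8881
var_error = 23.7419

23.7419


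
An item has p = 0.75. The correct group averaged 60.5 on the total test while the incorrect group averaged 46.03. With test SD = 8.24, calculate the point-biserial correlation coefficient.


q = 1 - p = 0.25
rpb = ((M1 - M0) / SD) * sqrt(p * q)
rpb = ((60.5 - 46.03) / 8.24) * sqrt(0.75 * 0.25)
rpb = 0.7604

0.7604


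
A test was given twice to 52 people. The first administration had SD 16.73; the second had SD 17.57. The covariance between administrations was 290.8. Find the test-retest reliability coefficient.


r = cov(X,Y) / (SD_X * SD_Y)
r = 290.8 / (16.73 * 17.57)
r = 290.8 / 293.9461
r = 0.9893

0.9893


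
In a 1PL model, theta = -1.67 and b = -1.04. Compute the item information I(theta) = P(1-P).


P = 1/(1+exp(-(-1.67--1.04))) = 0.3475
I = P*(1-P) = 0.3475 * 0.6525
I = 0.2267

0.2267


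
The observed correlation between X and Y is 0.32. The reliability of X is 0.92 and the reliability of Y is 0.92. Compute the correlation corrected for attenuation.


r_corrected = rxy / sqrt(rxx * ryy)
= 0.32 / sqrt(0.92 * 0.92)
= 0.32 / sqrt(0.8464)
= 0.32 / 0.92
r_corrected = 0.3478

0.3478


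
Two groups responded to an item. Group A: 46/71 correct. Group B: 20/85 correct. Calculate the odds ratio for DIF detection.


Odds_A = 46/25 = 1.84
Odds_B = 20/65 = 0.3077
OR = Odds_A / Odds_B = 1.84 / 0.3077
Exactly, OR = (46 * 65) / (25 * 20) = 2990 / 500
OR = 5.98

5.98


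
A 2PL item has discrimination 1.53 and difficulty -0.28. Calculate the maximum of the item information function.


For 2PL, max info at theta = b = -0.28
I_max = a^2 / 4 = 1.53^2 / 4
= 2.3409 / 4
I_max = 0.5852

0.5852


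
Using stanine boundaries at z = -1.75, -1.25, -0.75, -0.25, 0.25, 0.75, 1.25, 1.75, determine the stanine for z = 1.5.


Stanine boundaries: [-1.75, -1.25, -0.75, -0.25, 0.25, 0.75, 1.25, 1.75]
z = 1.5
Check each boundary:
  z >= -1.75 -> could be stanine 2
  z >= -1.25 -> could be stanine 3
  z >= -0.75 -> could be stanine 4
  z >= -0.25 -> could be stanine 5
  z >= 0.25 -> could be stanine 6
  z >= 0.75 -> could be stanine 7
  z >= 1.25 -> could be stanine 8
  z < 1.75
Highest qualifying boundary gives stanine = 8

8


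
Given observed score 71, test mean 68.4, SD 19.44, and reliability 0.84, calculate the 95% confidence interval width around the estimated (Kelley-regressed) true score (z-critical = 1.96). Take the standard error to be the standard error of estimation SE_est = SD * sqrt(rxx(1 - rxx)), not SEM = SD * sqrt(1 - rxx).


True score estimate = 0.84*71 + 0.16*68.4 = 70.584
SE_est = SD * sqrt(rxx * (1 - rxx)) = 19.44 * sqrt(0.84 * 0.16) = 19.44 * sqrt(0.1344) = 7.126822
CI = T_est +/- z * SE_est, so width = 2 * z * SE_est = 2 * 1.96 * 7.126822
Width = 27.9371

27.9371


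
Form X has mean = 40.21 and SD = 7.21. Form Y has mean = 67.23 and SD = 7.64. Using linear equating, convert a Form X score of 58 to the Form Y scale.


slope = SD_Y / SD_X = 7.64 / 7.21 ~ 1.0596
intercept = mean_Y - slope * mean_X = 67.23 - (7.64 / 7.21) * 40.21 ~ 24.6219
Y = slope * X + intercept. To avoid rounding drift from the rounded slope/intercept, evaluate the equivalent form Y = mean_Y + SD_Y * (X - mean_X) / SD_X at full precision:
Y = 67.23 + 7.64 * (58 - 40.21) / 7.21
Y = 67.23 + 7.64 * 17.79 / 7.21
Y = 67.23 + 135.9156 / 7.21
Y = 67.23 + 18.851
Y = 86.081

86.081


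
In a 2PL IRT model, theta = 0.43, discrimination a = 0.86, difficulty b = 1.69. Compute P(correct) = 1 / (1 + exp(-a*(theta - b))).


a*(theta - b) = 0.86 * (0.43 - 1.69) = -1.0836
exp(--1.0836) = 2.9553
P = 1 / (1 + 2.9553)
P = 0.2528

0.2528


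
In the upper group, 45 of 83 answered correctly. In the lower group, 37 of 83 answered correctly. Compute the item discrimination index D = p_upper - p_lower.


p_upper = 45/83 = 0.5422
p_lower = 37/83 = 0.4458
D = 0.5422 - 0.4458 = 0.0964

0.0964


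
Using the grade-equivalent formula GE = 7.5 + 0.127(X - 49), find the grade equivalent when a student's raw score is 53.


raw - median = 53 - 49 = 4
slope * diff = 0.127 * 4 = 0.508
GE = 7.5 + 0.508
GE = 8.008

8.008


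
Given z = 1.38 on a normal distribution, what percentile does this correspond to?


CDF(z) = 0.5 * (1 + erf(z/sqrt(2)))
erf(0.9758) = 0.8324
CDF = 0.9162
Percentile rank = 0.9162 * 100 = 91.62

91.62


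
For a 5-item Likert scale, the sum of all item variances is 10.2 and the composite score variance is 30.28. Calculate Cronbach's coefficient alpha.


alpha = (k/(k-1)) * (1 - sum(si^2)/s_total^2)
= (5/4) * (1 - 10.2/30.28)
alpha = 0.8289

0.8289


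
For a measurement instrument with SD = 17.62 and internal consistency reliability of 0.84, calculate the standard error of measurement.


SEM = SD * sqrt(1 - rxx)
SEM = 17.62 * sqrt(1 - 0.84)
SEM = 17.62 * sqrt(0.16) = 17.62 * 0.4
SEM = 7.048

7.048


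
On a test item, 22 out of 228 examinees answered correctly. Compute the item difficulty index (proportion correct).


Item difficulty p = number correct / total examinees
p = 22 / 228
p = 0.0965

0.0965


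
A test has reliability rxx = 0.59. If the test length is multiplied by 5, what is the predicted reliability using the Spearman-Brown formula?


r_new = (n * rxx) / (1 + (n-1) * rxx)
r_new = (5 * 0.59) / (1 + 4 * 0.59)
r_new = 2.95 / 3.36
r_new = 0.878

0.878


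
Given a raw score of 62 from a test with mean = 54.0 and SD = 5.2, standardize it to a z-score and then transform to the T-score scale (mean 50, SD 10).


z = (X - mean) / SD = (62 - 54.0) / 5.2
z = 8.0 / 5.2
z = 1.5385
T-score = T = 50 + 10z
Carry z at full precision (z = 8.0 / 5.2) into the conversion:
T-score = 50 + 10 * (8.0 / 5.2) = 50 + 80 / 5.2
T-score = 50 + 15.3846
T-score = 65.3846

65.3846


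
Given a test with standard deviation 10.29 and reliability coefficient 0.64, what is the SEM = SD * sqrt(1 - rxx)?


SEM = SD * sqrt(1 - rxx)
SEM = 10.29 * sqrt(1 - 0.64)
SEM = 10.29 * sqrt(0.36) = 10.29 * 0.6
SEM = 6.174

6.174


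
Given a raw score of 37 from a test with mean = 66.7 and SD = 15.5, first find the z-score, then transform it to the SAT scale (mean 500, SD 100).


z = (X - mean) / SD = (37 - 66.7) / 15.5
z = -29.7 / 15.5
z = -1.9161
SAT-scale = SAT = 500 + 100z
Carry z at full precision (z = -29.7 / 15.5) into the conversion:
SAT-scale = 500 + 100 * (-29.7 / 15.5) = 500 + -2970 / 15.5
SAT-scale = 500 + -191.6129
SAT-scale = 308.3871

308.3871


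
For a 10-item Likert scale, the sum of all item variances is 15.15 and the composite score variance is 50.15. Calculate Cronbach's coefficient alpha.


alpha = (k/(k-1)) * (1 - sum(si^2)/s_total^2)
= (10/9) * (1 - 15.15/50.15)
alpha = 0.7755

0.7755


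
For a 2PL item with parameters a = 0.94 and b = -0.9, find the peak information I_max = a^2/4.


For 2PL, max info at theta = b = -0.9
I_max = a^2 / 4 = 0.94^2 / 4
= 0.8836 / 4
I_max = 0.2209

0.2209


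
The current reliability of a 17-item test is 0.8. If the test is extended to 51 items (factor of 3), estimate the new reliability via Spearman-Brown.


r_new = (n * rxx) / (1 + (n-1) * rxx)
r_new = (3 * 0.8) / (1 + 2 * 0.8)
r_new = 2.4 / 2.6
r_new = 0.9231

0.9231


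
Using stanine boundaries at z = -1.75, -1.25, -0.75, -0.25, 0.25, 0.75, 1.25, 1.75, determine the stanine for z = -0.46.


Stanine boundaries: [-1.75, -1.25, -0.75, -0.25, 0.25, 0.75, 1.25, 1.75]
z = -0.46
Check each boundary:
  z >= -1.75 -> could be stanine 2
  z >= -1.25 -> could be stanine 3
  z >= -0.75 -> could be stanine 4
  z < -0.25
  z < 0.25
  z < 0.75
  z < 1.25
  z < 1.75
Highest qualifying boundary gives stanine = 4

4


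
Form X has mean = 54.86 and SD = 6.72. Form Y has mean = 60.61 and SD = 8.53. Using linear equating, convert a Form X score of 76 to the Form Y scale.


slope = SD_Y / SD_X = 8.53 / 6.72 ~ 1.2693
intercept = mean_Y - slope * mean_X = 60.61 - (8.53 / 6.72) * 54.86 ~ -9.0263
Y = slope * X + intercept. To avoid rounding drift from the rounded slope/intercept, evaluate the equivalent form Y = mean_Y + SD_Y * (X - mean_X) / SD_X at full precision:
Y = 60.61 + 8.53 * (76 - 54.86) / 6.72
Y = 60.61 + 8.53 * 21.14 / 6.72
Y = 60.61 + 180.3242 / 6.72
Y = 60.61 + 26.834
Y = 87.444

87.444


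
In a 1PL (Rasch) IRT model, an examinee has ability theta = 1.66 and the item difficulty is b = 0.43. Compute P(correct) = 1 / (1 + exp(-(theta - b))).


theta - b = 1.66 - 0.43 = 1.23
exp(-(theta - b)) = exp(-1.23) = 0.2923
P = 1 / (1 + 0.2923)
P = 0.7738

0.7738


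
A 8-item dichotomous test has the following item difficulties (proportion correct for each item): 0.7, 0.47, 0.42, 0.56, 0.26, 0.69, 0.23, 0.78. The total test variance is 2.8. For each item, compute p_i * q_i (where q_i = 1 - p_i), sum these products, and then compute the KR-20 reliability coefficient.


For each item, compute p_i * q_i:
  Item 1: 0.7 * 0.3 = 0.21
  Item 2: 0.47 * 0.53 = 0.2491
  Item 3: 0.42 * 0.58 = 0.2436
  Item 4: 0.56 * 0.44 = 0.2464
  Item 5: 0.26 * 0.74 = 0.1924
  Item 6: 0.69 * 0.31 = 0.2139
  Item 7: 0.23 * 0.77 = 0.1771
  Item 8: 0.78 * 0.22 = 0.1716
Sum(p_i * q_i) = 0.21 + 0.2491 + 0.2436 + 0.2464 + 0.1924 + 0.2139 + 0.1771 + 0.1716 = 1.7041
KR-20 = (k/(k-1)) * (1 - Sum(p_i*q_i) / Var_total)
= (8/7) * (1 - 1.7041/2.8)
= 1.1429 * 0.3914
KR-20 = 0.4473

0.4473


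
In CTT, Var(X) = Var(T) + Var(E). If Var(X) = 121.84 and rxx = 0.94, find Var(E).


var_true = rxx * var_obs = 0.94 * 121.84 = 114.5296
var_error = var_obs - var_true
var_error = 121.84 - 114.5296
var_error = 7.3104

7.3104


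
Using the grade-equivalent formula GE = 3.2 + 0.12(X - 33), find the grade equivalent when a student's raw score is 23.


raw - median = 23 - 33 = -10
slope * diff = 0.12 * -10 = -1.2
GE = 3.2 + -1.2
GE = 2.0

2.0


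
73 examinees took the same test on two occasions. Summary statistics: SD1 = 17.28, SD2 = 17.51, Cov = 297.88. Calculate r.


r = cov(X,Y) / (SD_X * SD_Y)
r = 297.88 / (17.28 * 17.51)
r = 297.88 / 302.5728
r = 0.9845

0.9845


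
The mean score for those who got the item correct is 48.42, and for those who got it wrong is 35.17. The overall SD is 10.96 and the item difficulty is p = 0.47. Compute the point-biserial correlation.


q = 1 - p = 0.53
rpb = ((M1 - M0) / SD) * sqrt(p * q)
rpb = ((48.42 - 35.17) / 10.96) * sqrt(0.47 * 0.53)
rpb = 0.6034

0.6034


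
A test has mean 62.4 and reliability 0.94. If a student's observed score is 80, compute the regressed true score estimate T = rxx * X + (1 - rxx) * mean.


T_est = rxx * X + (1 - rxx) * mean
T_est = 0.94 * 80 + 0.06 * 62.4
T_est = 75.2 + 3.744
T_est = 78.944

78.944


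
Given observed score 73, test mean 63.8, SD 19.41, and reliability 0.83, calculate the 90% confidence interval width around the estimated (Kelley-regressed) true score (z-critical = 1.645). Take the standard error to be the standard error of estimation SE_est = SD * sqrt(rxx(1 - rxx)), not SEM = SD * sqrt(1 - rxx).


True score estimate = 0.83*73 + 0.17*63.8 = 71.436
SE_est = SD * sqrt(rxx * (1 - rxx)) = 19.41 * sqrt(0.83 * 0.17) = 19.41 * sqrt(0.1411) = 7.291033
CI = T_est +/- z * SE_est, so width = 2 * z * SE_est = 2 * 1.645 * 7.291033
Width = 23.9875

23.9875


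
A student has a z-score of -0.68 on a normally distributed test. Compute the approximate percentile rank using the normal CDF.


CDF(z) = 0.5 * (1 + erf(z/sqrt(2)))
erf(-0.4808) = -0.5035
CDF = 0.2483
Percentile rank = 0.2483 * 100 = 24.83

24.83


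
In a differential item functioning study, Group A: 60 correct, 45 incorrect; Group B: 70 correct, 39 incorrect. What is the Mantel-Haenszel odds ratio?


Odds_A = 60/45 = 1.3333
Odds_B = 70/39 = 1.7949
OR = Odds_A / Odds_B = 1.3333 / 1.7949
Exactly, OR = (60 * 39) / (45 * 70) = 2340 / 3150
OR = 0.7429

0.7429


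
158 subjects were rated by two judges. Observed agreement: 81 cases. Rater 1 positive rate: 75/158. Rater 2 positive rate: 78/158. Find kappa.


P_o = 81/158 = 0.512658
P_e = (75*78 + 83*80) / 24964 = 0.50032
kappa = (P_o - P_e) / (1 - P_e)
kappa = (0.512658 - 0.50032) / (1 - 0.50032)
kappa = 0.0247

0.0247


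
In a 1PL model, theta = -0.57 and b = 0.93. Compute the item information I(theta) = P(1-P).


P = 1/(1+exp(-(-0.57-0.93))) = 0.1824
I = P*(1-P) = 0.1824 * 0.8176
I = 0.1491

0.1491


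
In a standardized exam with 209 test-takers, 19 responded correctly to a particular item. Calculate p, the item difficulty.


Item difficulty p = number correct / total examinees
p = 19 / 209
p = 0.0909

0.0909


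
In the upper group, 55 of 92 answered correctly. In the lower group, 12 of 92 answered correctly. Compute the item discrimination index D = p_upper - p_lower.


p_upper = 55/92 = 0.5978
p_lower = 12/92 = 0.1304
D = 0.5978 - 0.1304 = 0.4674

0.4674


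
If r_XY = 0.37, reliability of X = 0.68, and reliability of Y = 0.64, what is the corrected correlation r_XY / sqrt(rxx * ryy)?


r_corrected = rxy / sqrt(rxx * ryy)
= 0.37 / sqrt(0.68 * 0.64)
= 0.37 / sqrt(0.4352)
= 0.37 / 0.659697
r_corrected = 0.5609

0.5609


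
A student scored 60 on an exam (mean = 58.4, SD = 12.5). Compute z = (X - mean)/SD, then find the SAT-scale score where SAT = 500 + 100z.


z = (X - mean) / SD = (60 - 58.4) / 12.5
z = 1.6 / 12.5
z = 0.128
SAT-scale = SAT = 500 + 100z
Carry z at full precision (z = 1.6 / 12.5) into the conversion:
SAT-scale = 500 + 100 * (1.6 / 12.5) = 500 + 160 / 12.5
SAT-scale = 500 + 12.8
SAT-scale = 512.8

512.8


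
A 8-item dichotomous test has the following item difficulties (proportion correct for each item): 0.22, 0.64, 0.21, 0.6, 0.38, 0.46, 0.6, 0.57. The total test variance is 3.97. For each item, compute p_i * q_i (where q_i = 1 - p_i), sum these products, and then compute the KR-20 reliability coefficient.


For each item, compute p_i * q_i:
  Item 1: 0.22 * 0.78 = 0.1716
  Item 2: 0.64 * 0.36 = 0.2304
  Item 3: 0.21 * 0.79 = 0.1659
  Item 4: 0.6 * 0.4 = 0.24
  Item 5: 0.38 * 0.62 = 0.2356
  Item 6: 0.46 * 0.54 = 0.2484
  Item 7: 0.6 * 0.4 = 0.24
  Item 8: 0.57 * 0.43 = 0.2451
Sum(p_i * q_i) = 0.1716 + 0.2304 + 0.1659 + 0.24 + 0.2356 + 0.2484 + 0.24 + 0.2451 = 1.777
KR-20 = (k/(k-1)) * (1 - Sum(p_i*q_i) / Var_total)
= (8/7) * (1 - 1.777/3.97)
= 1.1429 * 0.5524
KR-20 = 0.6313

0.6313


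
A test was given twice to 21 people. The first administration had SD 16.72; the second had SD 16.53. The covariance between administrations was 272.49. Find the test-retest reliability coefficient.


r = cov(X,Y) / (SD_X * SD_Y)
r = 272.49 / (16.72 * 16.53)
r = 272.49 / 276.3816
r = 0.9859

0.9859


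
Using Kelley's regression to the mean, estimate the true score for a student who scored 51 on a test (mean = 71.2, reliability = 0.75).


T_est = rxx * X + (1 - rxx) * mean
T_est = 0.75 * 51 + 0.25 * 71.2
T_est = 38.25 + 17.8
T_est = 56.05

56.05


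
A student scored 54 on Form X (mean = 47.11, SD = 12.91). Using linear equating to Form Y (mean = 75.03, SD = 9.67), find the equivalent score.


slope = SD_Y / SD_X = 9.67 / 12.91 ~ 0.749
intercept = mean_Y - slope * mean_X = 75.03 - (9.67 / 12.91) * 47.11 ~ 39.7431
Y = slope * X + intercept. To avoid rounding drift from the rounded slope/intercept, evaluate the equivalent form Y = mean_Y + SD_Y * (X - mean_X) / SD_X at full precision:
Y = 75.03 + 9.67 * (54 - 47.11) / 12.91
Y = 75.03 + 9.67 * 6.89 / 12.91
Y = 75.03 + 66.6263 / 12.91
Y = 75.03 + 5.1608
Y = 80.1908

80.1908


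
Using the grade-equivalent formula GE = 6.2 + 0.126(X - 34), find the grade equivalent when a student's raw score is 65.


raw - median = 65 - 34 = 31
slope * diff = 0.126 * 31 = 3.906
GE = 6.2 + 3.906
GE = 10.106

10.106


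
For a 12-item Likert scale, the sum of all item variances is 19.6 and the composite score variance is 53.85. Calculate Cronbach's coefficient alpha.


alpha = (k/(k-1)) * (1 - sum(si^2)/s_total^2)
= (12/11) * (1 - 19.6/53.85)
alpha = 0.6938

0.6938


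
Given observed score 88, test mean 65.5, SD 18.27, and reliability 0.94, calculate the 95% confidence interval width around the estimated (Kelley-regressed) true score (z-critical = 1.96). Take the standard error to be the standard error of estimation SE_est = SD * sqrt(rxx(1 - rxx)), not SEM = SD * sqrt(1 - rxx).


True score estimate = 0.94*88 + 0.06*65.5 = 86.65
SE_est = SD * sqrt(rxx * (1 - rxx)) = 18.27 * sqrt(0.94 * 0.06) = 18.27 * sqrt(0.0564) = 4.338885
CI = T_est +/- z * SE_est, so width = 2 * z * SE_est = 2 * 1.96 * 4.338885
Width = 17.0084

17.0084


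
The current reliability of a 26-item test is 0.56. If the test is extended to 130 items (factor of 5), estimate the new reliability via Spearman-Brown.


r_new = (n * rxx) / (1 + (n-1) * rxx)
r_new = (5 * 0.56) / (1 + 4 * 0.56)
r_new = 2.8 / 3.24
r_new = 0.8642

0.8642


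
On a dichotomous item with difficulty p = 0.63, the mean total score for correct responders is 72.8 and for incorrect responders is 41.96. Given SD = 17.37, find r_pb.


q = 1 - p = 0.37
rpb = ((M1 - M0) / SD) * sqrt(p * q)
rpb = ((72.8 - 41.96) / 17.37) * sqrt(0.63 * 0.37)
rpb = 0.8572

0.8572


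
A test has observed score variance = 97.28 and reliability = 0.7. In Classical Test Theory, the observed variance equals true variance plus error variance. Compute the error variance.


var_true = rxx * var_obs = 0.7 * 97.28 = 68.096
var_error = var_obs - var_true
var_error = 97.28 - 68.096
var_error = 29.184

29.184


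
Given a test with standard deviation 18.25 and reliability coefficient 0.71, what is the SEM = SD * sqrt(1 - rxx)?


SEM = SD * sqrt(1 - rxx)
SEM = 18.25 * sqrt(1 - 0.71)
SEM = 18.25 * sqrt(0.29) = 18.25 * 0.538516
SEM = 9.8279

9.8279


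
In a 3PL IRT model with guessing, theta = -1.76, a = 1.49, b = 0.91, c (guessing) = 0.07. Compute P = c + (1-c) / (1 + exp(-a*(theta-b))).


logit = 1.49*(-1.76 - 0.91) = -3.9783
P* = 1/(1 + exp(--3.9783)) = 0.0184
P = 0.07 + (1 - 0.07) * 0.0184
P = 0.0871

0.0871


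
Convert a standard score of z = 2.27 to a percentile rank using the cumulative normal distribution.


CDF(z) = 0.5 * (1 + erf(z/sqrt(2)))
erf(1.6051) = 0.9768
CDF = 0.9884
Percentile rank = 0.9884 * 100 = 98.84

98.84


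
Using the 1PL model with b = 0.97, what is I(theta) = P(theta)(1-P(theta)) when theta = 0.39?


P = 1/(1+exp(-(0.39-0.97))) = 0.3589
I = P*(1-P) = 0.3589 * 0.6411
I = 0.2301

0.2301


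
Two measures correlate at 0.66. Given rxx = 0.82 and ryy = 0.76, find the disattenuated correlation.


r_corrected = rxy / sqrt(rxx * ryy)
= 0.66 / sqrt(0.82 * 0.76)
= 0.66 / sqrt(0.6232)
= 0.66 / 0.78943
r_corrected = 0.836

0.836


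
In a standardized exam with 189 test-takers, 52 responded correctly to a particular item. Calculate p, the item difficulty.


Item difficulty p = number correct / total examinees
p = 52 / 189
p = 0.2751

0.2751


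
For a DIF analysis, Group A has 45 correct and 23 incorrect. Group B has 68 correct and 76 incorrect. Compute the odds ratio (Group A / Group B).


Odds_A = 45/23 = 1.9565
Odds_B = 68/76 = 0.8947
OR = Odds_A / Odds_B = 1.9565 / 0.8947
Exactly, OR = (45 * 76) / (23 * 68) = 3420 / 1564
OR = 2.1867

2.1867


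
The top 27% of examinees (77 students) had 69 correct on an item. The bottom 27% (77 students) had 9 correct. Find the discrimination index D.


p_upper = 69/77 = 0.8961
p_lower = 9/77 = 0.1169
D = 0.8961 - 0.1169 = 0.7792

0.7792


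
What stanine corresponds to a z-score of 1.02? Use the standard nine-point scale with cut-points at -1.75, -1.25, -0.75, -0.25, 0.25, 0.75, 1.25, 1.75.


Stanine boundaries: [-1.75, -1.25, -0.75, -0.25, 0.25, 0.75, 1.25, 1.75]
z = 1.02
Check each boundary:
  z >= -1.75 -> could be stanine 2
  z >= -1.25 -> could be stanine 3
  z >= -0.75 -> could be stanine 4
  z >= -0.25 -> could be stanine 5
  z >= 0.25 -> could be stanine 6
  z >= 0.75 -> could be stanine 7
  z < 1.25
  z < 1.75
Highest qualifying boundary gives stanine = 7

7


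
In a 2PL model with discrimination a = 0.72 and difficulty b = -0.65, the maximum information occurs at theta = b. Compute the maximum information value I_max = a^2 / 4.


For 2PL, max info at theta = b = -0.65
I_max = a^2 / 4 = 0.72^2 / 4
= 0.5184 / 4
I_max = 0.1296

0.1296


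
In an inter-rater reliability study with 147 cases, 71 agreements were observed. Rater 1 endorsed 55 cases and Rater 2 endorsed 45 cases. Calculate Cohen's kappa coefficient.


P_o = 71/147 = 0.482993
P_e = (55*45 + 92*102) / 21609 = 0.548799
kappa = (P_o - P_e) / (1 - P_e)
kappa = (0.482993 - 0.548799) / (1 - 0.548799)
kappa = -0.1458

-0.1458


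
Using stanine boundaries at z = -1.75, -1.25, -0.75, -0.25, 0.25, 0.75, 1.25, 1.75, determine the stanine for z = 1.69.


Stanine boundaries: [-1.75, -1.25, -0.75, -0.25, 0.25, 0.75, 1.25, 1.75]
z = 1.69
Check each boundary:
  z >= -1.75 -> could be stanine 2
  z >= -1.25 -> could be stanine 3
  z >= -0.75 -> could be stanine 4
  z >= -0.25 -> could be stanine 5
  z >= 0.25 -> could be stanine 6
  z >= 0.75 -> could be stanine 7
  z >= 1.25 -> could be stanine 8
  z < 1.75
Highest qualifying boundary gives stanine = 8

8


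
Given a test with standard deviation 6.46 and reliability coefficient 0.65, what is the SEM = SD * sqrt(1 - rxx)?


SEM = SD * sqrt(1 - rxx)
SEM = 6.46 * sqrt(1 - 0.65)
SEM = 6.46 * sqrt(0.35) = 6.46 * 0.591608
SEM = 3.8218

3.8218


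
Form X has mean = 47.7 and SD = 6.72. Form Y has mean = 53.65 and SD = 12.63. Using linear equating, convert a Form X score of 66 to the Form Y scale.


slope = SD_Y / SD_X = 12.63 / 6.72 ~ 1.8795
intercept = mean_Y - slope * mean_X = 53.65 - (12.63 / 6.72) * 47.7 ~ -36.0004
Y = slope * X + intercept. To avoid rounding drift from the rounded slope/intercept, evaluate the equivalent form Y = mean_Y + SD_Y * (X - mean_X) / SD_X at full precision:
Y = 53.65 + 12.63 * (66 - 47.7) / 6.72
Y = 53.65 + 12.63 * 18.3 / 6.72
Y = 53.65 + 231.129 / 6.72
Y = 53.65 + 34.3942
Y = 88.0442

88.0442


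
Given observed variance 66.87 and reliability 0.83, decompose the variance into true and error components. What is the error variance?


var_true = rxx * var_obs = 0.83 * 66.87 = 55.5021
var_error = var_obs - var_true
var_error = 66.87 - 55.5021
var_error = 11.3679

11.3679


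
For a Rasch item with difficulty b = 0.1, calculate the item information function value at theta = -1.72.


P = 1/(1+exp(-(-1.72-0.1))) = 0.1394
I = P*(1-P) = 0.1394 * 0.8606
I = 0.12

0.12


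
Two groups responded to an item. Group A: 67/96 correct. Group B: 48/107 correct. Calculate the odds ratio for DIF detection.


Odds_A = 67/29 = 2.3103
Odds_B = 48/59 = 0.8136
OR = Odds_A / Odds_B = 2.3103 / 0.8136
Exactly, OR = (67 * 59) / (29 * 48) = 3953 / 1392
OR = 2.8398

2.8398


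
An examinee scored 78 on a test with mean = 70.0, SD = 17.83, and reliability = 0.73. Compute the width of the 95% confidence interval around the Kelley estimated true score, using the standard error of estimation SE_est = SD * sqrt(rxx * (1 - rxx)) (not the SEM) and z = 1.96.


True score estimate = 0.73*78 + 0.27*70.0 = 75.84
SE_est = SD * sqrt(rxx * (1 - rxx)) = 17.83 * sqrt(0.73 * 0.27) = 17.83 * sqrt(0.1971) = 7.915797
CI = T_est +/- z * SE_est, so width = 2 * z * SE_est = 2 * 1.96 * 7.915797
Width = 31.0299

31.0299


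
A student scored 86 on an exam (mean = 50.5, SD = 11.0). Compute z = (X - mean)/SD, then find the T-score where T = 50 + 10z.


z = (X - mean) / SD = (86 - 50.5) / 11.0
z = 35.5 / 11.0
z = 3.2273
T-score = T = 50 + 10z
Carry z at full precision (z = 35.5 / 11.0) into the conversion:
T-score = 50 + 10 * (35.5 / 11.0) = 50 + 355 / 11.0
T-score = 50 + 32.2727
T-score = 82.2727

82.2727


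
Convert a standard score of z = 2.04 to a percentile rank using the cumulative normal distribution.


CDF(z) = 0.5 * (1 + erf(z/sqrt(2)))
erf(1.4425) = 0.9586
CDF = 0.9793
Percentile rank = 0.9793 * 100 = 97.93

97.93


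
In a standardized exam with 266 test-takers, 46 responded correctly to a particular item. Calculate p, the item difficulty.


Item difficulty p = number correct / total examinees
p = 46 / 266
p = 0.1729

0.1729


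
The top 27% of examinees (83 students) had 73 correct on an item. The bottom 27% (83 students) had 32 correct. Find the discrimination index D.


p_upper = 73/83 = 0.8795
p_lower = 32/83 = 0.3855
D = 0.8795 - 0.3855 = 0.494

0.494


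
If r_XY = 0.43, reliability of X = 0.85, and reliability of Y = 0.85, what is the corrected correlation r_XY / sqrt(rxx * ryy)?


r_corrected = rxy / sqrt(rxx * ryy)
= 0.43 / sqrt(0.85 * 0.85)
= 0.43 / sqrt(0.7225)
= 0.43 / 0.85
r_corrected = 0.5059

0.5059


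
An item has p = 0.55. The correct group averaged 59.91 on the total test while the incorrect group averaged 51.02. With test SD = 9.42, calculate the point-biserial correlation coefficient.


q = 1 - p = 0.45
rpb = ((M1 - M0) / SD) * sqrt(p * q)
rpb = ((59.91 - 51.02) / 9.42) * sqrt(0.55 * 0.45)
rpb = 0.4695

0.4695


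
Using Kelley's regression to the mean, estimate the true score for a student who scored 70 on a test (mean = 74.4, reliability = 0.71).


T_est = rxx * X + (1 - rxx) * mean
T_est = 0.71 * 70 + 0.29 * 74.4
T_est = 49.7 + 21.576
T_est = 71.276

71.276


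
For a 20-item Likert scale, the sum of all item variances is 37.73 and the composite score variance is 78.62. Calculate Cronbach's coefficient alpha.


alpha = (k/(k-1)) * (1 - sum(si^2)/s_total^2)
= (20/19) * (1 - 37.73/78.62)
alpha = 0.5475

0.5475


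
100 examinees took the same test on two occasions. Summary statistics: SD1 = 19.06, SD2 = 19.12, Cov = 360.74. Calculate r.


r = cov(X,Y) / (SD_X * SD_Y)
r = 360.74 / (19.06 * 19.12)
r = 360.74 / 364.4272
r = 0.9899

0.9899


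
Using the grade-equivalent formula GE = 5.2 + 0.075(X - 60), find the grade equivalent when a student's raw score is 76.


raw - median = 76 - 60 = 16
slope * diff = 0.075 * 16 = 1.2
GE = 5.2 + 1.2
GE = 6.4

6.4


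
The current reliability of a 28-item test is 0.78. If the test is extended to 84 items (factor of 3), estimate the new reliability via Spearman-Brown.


r_new = (n * rxx) / (1 + (n-1) * rxx)
r_new = (3 * 0.78) / (1 + 2 * 0.78)
r_new = 2.34 / 2.56
r_new = 0.9141

0.9141


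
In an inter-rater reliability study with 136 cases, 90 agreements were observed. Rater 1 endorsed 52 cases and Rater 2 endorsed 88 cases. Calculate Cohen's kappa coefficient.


P_o = 90/136 = 0.661765
P_e = (52*88 + 84*48) / 18496 = 0.465398
kappa = (P_o - P_e) / (1 - P_e)
kappa = (0.661765 - 0.465398) / (1 - 0.465398)
kappa = 0.3673

0.3673


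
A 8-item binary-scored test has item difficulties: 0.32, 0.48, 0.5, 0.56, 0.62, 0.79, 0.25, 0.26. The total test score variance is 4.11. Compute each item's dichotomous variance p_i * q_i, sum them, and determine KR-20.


For each item, compute p_i * q_i:
  Item 1: 0.32 * 0.68 = 0.2176
  Item 2: 0.48 * 0.52 = 0.2496
  Item 3: 0.5 * 0.5 = 0.25
  Item 4: 0.56 * 0.44 = 0.2464
  Item 5: 0.62 * 0.38 = 0.2356
  Item 6: 0.79 * 0.21 = 0.1659
  Item 7: 0.25 * 0.75 = 0.1875
  Item 8: 0.26 * 0.74 = 0.1924
Sum(p_i * q_i) = 0.2176 + 0.2496 + 0.25 + 0.2464 + 0.2356 + 0.1659 + 0.1875 + 0.1924 = 1.745
KR-20 = (k/(k-1)) * (1 - Sum(p_i*q_i) / Var_total)
= (8/7) * (1 - 1.745/4.11)
= 1.1429 * 0.5754
KR-20 = 0.6576

0.6576
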